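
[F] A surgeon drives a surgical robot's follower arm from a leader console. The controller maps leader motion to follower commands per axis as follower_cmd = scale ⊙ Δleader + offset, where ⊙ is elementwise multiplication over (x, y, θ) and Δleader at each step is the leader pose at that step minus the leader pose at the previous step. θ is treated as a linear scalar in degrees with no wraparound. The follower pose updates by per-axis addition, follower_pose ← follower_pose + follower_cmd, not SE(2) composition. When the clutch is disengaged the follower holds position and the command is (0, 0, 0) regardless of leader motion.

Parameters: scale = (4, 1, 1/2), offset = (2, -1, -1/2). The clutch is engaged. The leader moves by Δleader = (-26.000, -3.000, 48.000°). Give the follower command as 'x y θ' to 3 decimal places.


-102.000 -4.000 23.500

axis x: 4·-26.000 + 2 = -102.000
axis y: 1·-3.000 + -1 = -4.000
axis θ: 1/2·48.000 + -1/2 = 23.500


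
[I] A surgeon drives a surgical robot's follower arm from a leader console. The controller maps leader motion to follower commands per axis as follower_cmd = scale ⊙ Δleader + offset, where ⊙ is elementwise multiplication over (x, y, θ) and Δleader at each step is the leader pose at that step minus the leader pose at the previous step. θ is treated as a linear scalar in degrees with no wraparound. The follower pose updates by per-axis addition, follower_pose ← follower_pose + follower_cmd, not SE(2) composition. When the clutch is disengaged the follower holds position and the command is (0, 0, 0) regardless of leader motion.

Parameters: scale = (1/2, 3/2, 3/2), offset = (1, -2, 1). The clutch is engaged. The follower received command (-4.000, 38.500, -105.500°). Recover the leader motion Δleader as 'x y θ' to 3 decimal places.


-10.000 27.000 -71.000

axis x: (-4.000 − 1) / (1/2) = -10.000
axis y: (38.500 − -2) / (3/2) = 27.000
axis θ: (-105.500 − 1) / (3/2) = -71.000


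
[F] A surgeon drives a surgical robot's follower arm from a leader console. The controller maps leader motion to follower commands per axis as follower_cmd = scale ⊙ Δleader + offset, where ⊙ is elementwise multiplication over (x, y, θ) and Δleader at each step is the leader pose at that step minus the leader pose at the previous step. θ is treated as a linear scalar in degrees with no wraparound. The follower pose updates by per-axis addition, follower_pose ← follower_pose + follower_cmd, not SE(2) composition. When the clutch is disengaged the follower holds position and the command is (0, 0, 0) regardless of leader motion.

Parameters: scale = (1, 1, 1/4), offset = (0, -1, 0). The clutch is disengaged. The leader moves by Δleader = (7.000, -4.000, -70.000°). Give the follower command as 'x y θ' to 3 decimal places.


0.000 0.000 0.000

clutch disengaged → follower holds; cmd = (0, 0, 0)


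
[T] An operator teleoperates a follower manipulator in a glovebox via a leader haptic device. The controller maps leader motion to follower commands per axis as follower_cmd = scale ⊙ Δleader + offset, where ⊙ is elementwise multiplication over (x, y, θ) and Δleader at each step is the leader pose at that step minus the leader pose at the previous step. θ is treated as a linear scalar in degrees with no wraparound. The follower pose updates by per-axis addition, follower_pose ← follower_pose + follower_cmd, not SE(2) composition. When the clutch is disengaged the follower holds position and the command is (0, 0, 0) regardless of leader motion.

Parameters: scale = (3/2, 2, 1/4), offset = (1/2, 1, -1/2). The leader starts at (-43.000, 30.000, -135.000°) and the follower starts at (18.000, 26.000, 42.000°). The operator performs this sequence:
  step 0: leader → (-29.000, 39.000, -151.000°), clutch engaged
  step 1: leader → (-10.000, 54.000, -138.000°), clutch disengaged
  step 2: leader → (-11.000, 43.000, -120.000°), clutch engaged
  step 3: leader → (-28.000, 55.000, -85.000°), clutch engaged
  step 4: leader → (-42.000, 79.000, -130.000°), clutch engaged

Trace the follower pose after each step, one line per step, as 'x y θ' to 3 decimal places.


39.500 45.000 37.500
39.500 45.000 37.500
38.500 24.000 41.500
13.500 49.000 49.750
-7.000 98.000 38.000

step 0: Δleader=(14.000, 9.000, -16.000°), engaged; cmd=(21.500, 19.000, -4.500°) → follower=(39.500, 45.000, 37.500°)
step 1: Δleader=(19.000, 15.000, 13.000°), disengaged; cmd=(0,0,0) → follower holds at (39.500, 45.000, 37.500°)
step 2: Δleader=(-1.000, -11.000, 18.000°), engaged; cmd=(-1.000, -21.000, 4.000°) → follower=(38.500, 24.000, 41.500°)
step 3: Δleader=(-17.000, 12.000, 35.000°), engaged; cmd=(-25.000, 25.000, 8.250°) → follower=(13.500, 49.000, 49.750°)
step 4: Δleader=(-14.000, 24.000, -45.000°), engaged; cmd=(-20.500, 49.000, -11.750°) → follower=(-7.000, 98.000, 38.000°)


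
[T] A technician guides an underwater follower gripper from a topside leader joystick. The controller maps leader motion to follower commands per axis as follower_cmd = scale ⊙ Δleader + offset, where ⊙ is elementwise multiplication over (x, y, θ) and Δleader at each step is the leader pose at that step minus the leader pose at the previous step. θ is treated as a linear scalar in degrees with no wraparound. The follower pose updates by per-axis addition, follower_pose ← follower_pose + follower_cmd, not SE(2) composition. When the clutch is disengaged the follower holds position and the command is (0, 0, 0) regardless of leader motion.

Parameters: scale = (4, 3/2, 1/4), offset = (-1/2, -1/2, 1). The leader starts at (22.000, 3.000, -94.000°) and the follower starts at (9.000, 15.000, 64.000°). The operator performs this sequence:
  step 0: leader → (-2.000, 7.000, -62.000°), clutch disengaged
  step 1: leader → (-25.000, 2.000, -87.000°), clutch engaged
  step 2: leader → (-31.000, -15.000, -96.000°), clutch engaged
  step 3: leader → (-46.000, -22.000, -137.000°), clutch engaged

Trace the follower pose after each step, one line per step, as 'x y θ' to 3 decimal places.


step 0: Δleader=(-24.000, 4.000, 32.000°), disengaged; cmd=(0,0,0) → follower holds at (9.000, 15.000, 64.000°)
step 1: Δleader=(-23.000, -5.000, -25.000°), engaged; cmd=(-92.500, -8.000, -5.250°) → follower=(-83.500, 7.000, 58.750°)
step 2: Δleader=(-6.000, -17.000, -9.000°), engaged; cmd=(-24.500, -26.000, -1.250°) → follower=(-108.000, -19.000, 57.500°)
step 3: Δleader=(-15.000, -7.000, -41.000°), engaged; cmd=(-60.500, -11.000, -9.250°) → follower=(-168.500, -30.000, 48.250°)

9.000 15.000 64.000
-83.500 7.000 58.750
-108.000 -19.000 57.500
-168.500 -30.000 48.250


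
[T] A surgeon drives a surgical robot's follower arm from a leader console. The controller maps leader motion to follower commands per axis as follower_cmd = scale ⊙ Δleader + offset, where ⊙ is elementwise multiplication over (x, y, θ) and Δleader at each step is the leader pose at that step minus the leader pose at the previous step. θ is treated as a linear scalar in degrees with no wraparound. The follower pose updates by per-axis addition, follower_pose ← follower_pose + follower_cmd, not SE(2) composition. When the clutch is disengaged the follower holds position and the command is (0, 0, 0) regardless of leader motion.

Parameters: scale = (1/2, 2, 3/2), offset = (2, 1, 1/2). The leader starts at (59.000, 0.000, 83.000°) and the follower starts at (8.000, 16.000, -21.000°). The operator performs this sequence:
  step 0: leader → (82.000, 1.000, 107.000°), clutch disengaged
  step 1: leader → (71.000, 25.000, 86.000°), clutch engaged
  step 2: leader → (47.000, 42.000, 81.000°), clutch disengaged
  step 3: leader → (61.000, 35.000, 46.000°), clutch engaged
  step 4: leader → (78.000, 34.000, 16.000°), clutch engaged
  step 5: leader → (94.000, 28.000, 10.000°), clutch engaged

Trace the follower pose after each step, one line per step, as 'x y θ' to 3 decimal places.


8.000 16.000 -21.000
4.500 65.000 -52.000
4.500 65.000 -52.000
13.500 52.000 -104.000
24.000 51.000 -148.500
34.000 40.000 -157.000

step 0: Δleader=(23.000, 1.000, 24.000°), disengaged; cmd=(0,0,0) → follower holds at (8.000, 16.000, -21.000°)
step 1: Δleader=(-11.000, 24.000, -21.000°), engaged; cmd=(-3.500, 49.000, -31.000°) → follower=(4.500, 65.000, -52.000°)
step 2: Δleader=(-24.000, 17.000, -5.000°), disengaged; cmd=(0,0,0) → follower holds at (4.500, 65.000, -52.000°)
step 3: Δleader=(14.000, -7.000, -35.000°), engaged; cmd=(9.000, -13.000, -52.000°) → follower=(13.500, 52.000, -104.000°)
step 4: Δleader=(17.000, -1.000, -30.000°), engaged; cmd=(10.500, -1.000, -44.500°) → follower=(24.000, 51.000, -148.500°)
step 5: Δleader=(16.000, -6.000, -6.000°), engaged; cmd=(10.000, -11.000, -8.500°) → follower=(34.000, 40.000, -157.000°)


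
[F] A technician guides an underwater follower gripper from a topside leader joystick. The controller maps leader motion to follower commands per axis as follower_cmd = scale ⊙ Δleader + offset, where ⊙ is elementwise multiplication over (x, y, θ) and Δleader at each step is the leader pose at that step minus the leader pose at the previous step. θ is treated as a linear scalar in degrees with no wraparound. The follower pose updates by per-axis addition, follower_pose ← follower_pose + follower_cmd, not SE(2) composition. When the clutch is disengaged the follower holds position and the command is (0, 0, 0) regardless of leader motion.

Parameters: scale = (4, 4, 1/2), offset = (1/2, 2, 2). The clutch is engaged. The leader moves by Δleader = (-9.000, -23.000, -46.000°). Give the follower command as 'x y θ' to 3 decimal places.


axis x: 4·-9.000 + 1/2 = -35.500
axis y: 4·-23.000 + 2 = -90.000
axis θ: 1/2·-46.000 + 2 = -21.000

-35.500 -90.000 -21.000


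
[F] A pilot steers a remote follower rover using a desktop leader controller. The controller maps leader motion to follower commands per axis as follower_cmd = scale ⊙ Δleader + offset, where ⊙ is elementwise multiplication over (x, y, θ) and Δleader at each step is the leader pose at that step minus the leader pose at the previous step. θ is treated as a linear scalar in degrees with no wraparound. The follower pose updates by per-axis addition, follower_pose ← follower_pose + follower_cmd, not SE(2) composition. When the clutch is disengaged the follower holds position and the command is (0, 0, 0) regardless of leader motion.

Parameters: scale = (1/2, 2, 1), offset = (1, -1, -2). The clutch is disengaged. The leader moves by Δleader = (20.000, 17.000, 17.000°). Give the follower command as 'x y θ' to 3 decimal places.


0.000 0.000 0.000

clutch disengaged → follower holds; cmd = (0, 0, 0)


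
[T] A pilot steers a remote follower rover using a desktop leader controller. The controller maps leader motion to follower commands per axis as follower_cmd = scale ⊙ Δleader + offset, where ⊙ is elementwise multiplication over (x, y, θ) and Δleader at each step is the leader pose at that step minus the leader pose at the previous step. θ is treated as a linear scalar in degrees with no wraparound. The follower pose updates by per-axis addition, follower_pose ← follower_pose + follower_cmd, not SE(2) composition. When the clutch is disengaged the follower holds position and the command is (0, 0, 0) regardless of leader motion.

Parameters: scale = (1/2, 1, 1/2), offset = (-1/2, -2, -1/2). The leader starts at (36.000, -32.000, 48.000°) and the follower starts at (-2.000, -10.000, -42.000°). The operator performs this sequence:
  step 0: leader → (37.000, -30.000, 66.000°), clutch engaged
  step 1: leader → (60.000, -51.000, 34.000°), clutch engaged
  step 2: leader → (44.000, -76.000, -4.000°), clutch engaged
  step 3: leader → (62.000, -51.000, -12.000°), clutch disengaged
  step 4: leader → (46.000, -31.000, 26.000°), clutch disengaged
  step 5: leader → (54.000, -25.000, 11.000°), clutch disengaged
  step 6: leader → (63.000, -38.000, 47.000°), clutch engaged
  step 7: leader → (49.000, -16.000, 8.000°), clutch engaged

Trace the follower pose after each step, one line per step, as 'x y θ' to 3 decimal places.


step 0: Δleader=(1.000, 2.000, 18.000°), engaged; cmd=(0.000, 0.000, 8.500°) → follower=(-2.000, -10.000, -33.500°)
step 1: Δleader=(23.000, -21.000, -32.000°), engaged; cmd=(11.000, -23.000, -16.500°) → follower=(9.000, -33.000, -50.000°)
step 2: Δleader=(-16.000, -25.000, -38.000°), engaged; cmd=(-8.500, -27.000, -19.500°) → follower=(0.500, -60.000, -69.500°)
step 3: Δleader=(18.000, 25.000, -8.000°), disengaged; cmd=(0,0,0) → follower holds at (0.500, -60.000, -69.500°)
step 4: Δleader=(-16.000, 20.000, 38.000°), disengaged; cmd=(0,0,0) → follower holds at (0.500, -60.000, -69.500°)
step 5: Δleader=(8.000, 6.000, -15.000°), disengaged; cmd=(0,0,0) → follower holds at (0.500, -60.000, -69.500°)
step 6: Δleader=(9.000, -13.000, 36.000°), engaged; cmd=(4.000, -15.000, 17.500°) → follower=(4.500, -75.000, -52.000°)
step 7: Δleader=(-14.000, 22.000, -39.000°), engaged; cmd=(-7.500, 20.000, -20.000°) → follower=(-3.000, -55.000, -72.000°)

-2.000 -10.000 -33.500
9.000 -33.000 -50.000
0.500 -60.000 -69.500
0.500 -60.000 -69.500
0.500 -60.000 -69.500
0.500 -60.000 -69.500
4.500 -75.000 -52.000
-3.000 -55.000 -72.000


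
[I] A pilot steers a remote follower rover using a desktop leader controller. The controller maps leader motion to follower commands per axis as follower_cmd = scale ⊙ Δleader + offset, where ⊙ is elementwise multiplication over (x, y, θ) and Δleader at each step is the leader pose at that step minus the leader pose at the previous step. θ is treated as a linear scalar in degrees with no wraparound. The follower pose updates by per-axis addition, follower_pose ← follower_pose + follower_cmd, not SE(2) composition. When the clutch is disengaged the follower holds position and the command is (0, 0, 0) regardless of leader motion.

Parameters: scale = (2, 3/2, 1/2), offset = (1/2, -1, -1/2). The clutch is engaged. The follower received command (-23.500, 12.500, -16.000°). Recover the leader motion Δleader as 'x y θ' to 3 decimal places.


-12.000 9.000 -31.000

axis x: (-23.500 − 1/2) / (2) = -12.000
axis y: (12.500 − -1) / (3/2) = 9.000
axis θ: (-16.000 − -1/2) / (1/2) = -31.000


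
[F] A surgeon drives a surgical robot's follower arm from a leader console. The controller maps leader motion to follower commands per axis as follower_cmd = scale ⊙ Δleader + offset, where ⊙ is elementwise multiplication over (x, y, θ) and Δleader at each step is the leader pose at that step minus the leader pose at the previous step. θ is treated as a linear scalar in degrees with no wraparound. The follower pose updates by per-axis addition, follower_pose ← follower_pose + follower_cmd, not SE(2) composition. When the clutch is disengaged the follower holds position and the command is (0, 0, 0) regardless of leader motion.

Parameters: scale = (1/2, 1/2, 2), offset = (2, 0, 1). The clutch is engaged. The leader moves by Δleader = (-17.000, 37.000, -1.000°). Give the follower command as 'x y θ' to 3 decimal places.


axis x: 1/2·-17.000 + 2 = -6.500
axis y: 1/2·37.000 + 0 = 18.500
axis θ: 2·-1.000 + 1 = -1.000

-6.500 18.500 -1.000


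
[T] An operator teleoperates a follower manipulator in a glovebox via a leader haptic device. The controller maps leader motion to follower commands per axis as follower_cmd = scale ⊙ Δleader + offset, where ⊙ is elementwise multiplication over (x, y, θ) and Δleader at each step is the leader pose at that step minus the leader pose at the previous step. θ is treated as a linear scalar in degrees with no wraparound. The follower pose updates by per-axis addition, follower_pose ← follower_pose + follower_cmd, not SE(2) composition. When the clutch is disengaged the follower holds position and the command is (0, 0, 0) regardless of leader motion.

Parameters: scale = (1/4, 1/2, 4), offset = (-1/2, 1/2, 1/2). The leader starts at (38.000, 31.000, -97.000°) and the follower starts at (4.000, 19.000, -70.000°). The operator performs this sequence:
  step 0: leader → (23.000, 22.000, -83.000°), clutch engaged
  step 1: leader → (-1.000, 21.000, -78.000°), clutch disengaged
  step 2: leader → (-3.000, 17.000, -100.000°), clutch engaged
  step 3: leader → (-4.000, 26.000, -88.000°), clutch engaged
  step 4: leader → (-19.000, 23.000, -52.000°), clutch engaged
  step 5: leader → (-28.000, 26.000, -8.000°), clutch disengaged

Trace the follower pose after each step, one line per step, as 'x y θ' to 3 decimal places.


step 0: Δleader=(-15.000, -9.000, 14.000°), engaged; cmd=(-4.250, -4.000, 56.500°) → follower=(-0.250, 15.000, -13.500°)
step 1: Δleader=(-24.000, -1.000, 5.000°), disengaged; cmd=(0,0,0) → follower holds at (-0.250, 15.000, -13.500°)
step 2: Δleader=(-2.000, -4.000, -22.000°), engaged; cmd=(-1.000, -1.500, -87.500°) → follower=(-1.250, 13.500, -101.000°)
step 3: Δleader=(-1.000, 9.000, 12.000°), engaged; cmd=(-0.750, 5.000, 48.500°) → follower=(-2.000, 18.500, -52.500°)
step 4: Δleader=(-15.000, -3.000, 36.000°), engaged; cmd=(-4.250, -1.000, 144.500°) → follower=(-6.250, 17.500, 92.000°)
step 5: Δleader=(-9.000, 3.000, 44.000°), disengaged; cmd=(0,0,0) → follower holds at (-6.250, 17.500, 92.000°)

-0.250 15.000 -13.500
-0.250 15.000 -13.500
-1.250 13.500 -101.000
-2.000 18.500 -52.500
-6.250 17.500 92.000
-6.250 17.500 92.000


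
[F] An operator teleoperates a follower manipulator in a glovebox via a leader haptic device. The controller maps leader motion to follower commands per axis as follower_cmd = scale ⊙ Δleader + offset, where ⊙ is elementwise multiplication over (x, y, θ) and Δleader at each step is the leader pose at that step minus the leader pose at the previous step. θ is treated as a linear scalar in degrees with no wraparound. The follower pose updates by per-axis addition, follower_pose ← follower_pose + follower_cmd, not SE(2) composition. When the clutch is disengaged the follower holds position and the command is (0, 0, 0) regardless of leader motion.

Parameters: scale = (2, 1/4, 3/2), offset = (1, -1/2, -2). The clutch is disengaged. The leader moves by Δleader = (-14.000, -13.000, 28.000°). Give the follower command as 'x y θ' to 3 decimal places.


0.000 0.000 0.000

clutch disengaged → follower holds; cmd = (0, 0, 0)


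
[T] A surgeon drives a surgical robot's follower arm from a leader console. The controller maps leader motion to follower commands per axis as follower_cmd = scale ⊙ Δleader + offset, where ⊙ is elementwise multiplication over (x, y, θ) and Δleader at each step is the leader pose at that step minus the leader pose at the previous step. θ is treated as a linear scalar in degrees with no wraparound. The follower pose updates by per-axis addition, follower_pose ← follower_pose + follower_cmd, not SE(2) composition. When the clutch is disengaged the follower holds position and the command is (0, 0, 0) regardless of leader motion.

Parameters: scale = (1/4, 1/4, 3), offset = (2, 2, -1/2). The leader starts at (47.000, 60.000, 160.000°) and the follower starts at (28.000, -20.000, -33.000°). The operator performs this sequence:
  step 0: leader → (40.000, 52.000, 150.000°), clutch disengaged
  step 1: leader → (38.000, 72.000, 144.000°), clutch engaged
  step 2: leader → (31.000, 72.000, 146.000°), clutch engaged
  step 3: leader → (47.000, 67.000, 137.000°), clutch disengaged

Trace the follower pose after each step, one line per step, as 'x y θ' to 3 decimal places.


28.000 -20.000 -33.000
29.500 -13.000 -51.500
29.750 -11.000 -46.000
29.750 -11.000 -46.000

step 0: Δleader=(-7.000, -8.000, -10.000°), disengaged; cmd=(0,0,0) → follower holds at (28.000, -20.000, -33.000°)
step 1: Δleader=(-2.000, 20.000, -6.000°), engaged; cmd=(1.500, 7.000, -18.500°) → follower=(29.500, -13.000, -51.500°)
step 2: Δleader=(-7.000, 0.000, 2.000°), engaged; cmd=(0.250, 2.000, 5.500°) → follower=(29.750, -11.000, -46.000°)
step 3: Δleader=(16.000, -5.000, -9.000°), disengaged; cmd=(0,0,0) → follower holds at (29.750, -11.000, -46.000°)


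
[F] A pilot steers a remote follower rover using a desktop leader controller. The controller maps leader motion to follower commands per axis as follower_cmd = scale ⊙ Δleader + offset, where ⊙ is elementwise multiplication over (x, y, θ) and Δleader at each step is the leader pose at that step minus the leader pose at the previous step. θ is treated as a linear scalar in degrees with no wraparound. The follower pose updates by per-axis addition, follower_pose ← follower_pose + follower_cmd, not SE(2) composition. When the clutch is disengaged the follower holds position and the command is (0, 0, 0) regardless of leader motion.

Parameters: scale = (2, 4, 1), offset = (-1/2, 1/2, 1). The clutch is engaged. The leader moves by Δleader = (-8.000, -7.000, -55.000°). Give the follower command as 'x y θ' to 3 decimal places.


-16.500 -27.500 -54.000

axis x: 2·-8.000 + -1/2 = -16.500
axis y: 4·-7.000 + 1/2 = -27.500
axis θ: 1·-55.000 + 1 = -54.000


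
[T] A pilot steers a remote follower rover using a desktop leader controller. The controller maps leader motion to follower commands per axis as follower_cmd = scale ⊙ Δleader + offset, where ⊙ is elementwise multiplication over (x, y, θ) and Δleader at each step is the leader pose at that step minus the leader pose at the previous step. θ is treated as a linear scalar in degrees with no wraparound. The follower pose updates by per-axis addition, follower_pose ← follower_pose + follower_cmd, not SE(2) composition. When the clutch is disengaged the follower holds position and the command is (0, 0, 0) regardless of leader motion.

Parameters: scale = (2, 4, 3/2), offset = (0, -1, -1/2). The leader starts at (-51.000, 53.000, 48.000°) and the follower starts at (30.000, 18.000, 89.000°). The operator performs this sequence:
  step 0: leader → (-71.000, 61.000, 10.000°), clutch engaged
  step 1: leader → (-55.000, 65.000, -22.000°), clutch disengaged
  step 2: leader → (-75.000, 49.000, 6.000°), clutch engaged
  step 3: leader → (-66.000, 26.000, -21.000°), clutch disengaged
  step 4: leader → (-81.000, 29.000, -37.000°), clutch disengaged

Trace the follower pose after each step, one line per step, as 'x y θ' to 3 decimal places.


-10.000 49.000 31.500
-10.000 49.000 31.500
-50.000 -16.000 73.000
-50.000 -16.000 73.000
-50.000 -16.000 73.000

step 0: Δleader=(-20.000, 8.000, -38.000°), engaged; cmd=(-40.000, 31.000, -57.500°) → follower=(-10.000, 49.000, 31.500°)
step 1: Δleader=(16.000, 4.000, -32.000°), disengaged; cmd=(0,0,0) → follower holds at (-10.000, 49.000, 31.500°)
step 2: Δleader=(-20.000, -16.000, 28.000°), engaged; cmd=(-40.000, -65.000, 41.500°) → follower=(-50.000, -16.000, 73.000°)
step 3: Δleader=(9.000, -23.000, -27.000°), disengaged; cmd=(0,0,0) → follower holds at (-50.000, -16.000, 73.000°)
step 4: Δleader=(-15.000, 3.000, -16.000°), disengaged; cmd=(0,0,0) → follower holds at (-50.000, -16.000, 73.000°)


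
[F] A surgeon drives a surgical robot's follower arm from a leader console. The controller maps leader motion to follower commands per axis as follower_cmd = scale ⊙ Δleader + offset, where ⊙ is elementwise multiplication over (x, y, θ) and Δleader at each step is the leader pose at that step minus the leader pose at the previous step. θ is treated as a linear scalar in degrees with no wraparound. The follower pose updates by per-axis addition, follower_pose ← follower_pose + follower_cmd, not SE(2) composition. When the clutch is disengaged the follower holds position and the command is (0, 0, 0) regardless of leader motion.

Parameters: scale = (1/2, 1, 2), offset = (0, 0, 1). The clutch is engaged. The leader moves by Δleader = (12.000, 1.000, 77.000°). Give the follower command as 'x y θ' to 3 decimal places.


axis x: 1/2·12.000 + 0 = 6.000
axis y: 1·1.000 + 0 = 1.000
axis θ: 2·77.000 + 1 = 155.000

6.000 1.000 155.000


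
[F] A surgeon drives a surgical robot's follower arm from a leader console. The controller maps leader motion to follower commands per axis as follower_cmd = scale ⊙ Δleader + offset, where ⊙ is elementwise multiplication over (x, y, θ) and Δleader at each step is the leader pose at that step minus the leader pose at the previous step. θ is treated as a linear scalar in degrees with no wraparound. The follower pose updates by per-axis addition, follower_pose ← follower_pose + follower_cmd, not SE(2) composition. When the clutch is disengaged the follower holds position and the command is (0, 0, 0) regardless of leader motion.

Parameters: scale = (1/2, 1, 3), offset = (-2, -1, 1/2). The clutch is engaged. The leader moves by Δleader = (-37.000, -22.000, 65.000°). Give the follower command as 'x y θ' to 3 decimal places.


-20.500 -23.000 195.500

axis x: 1/2·-37.000 + -2 = -20.500
axis y: 1·-22.000 + -1 = -23.000
axis θ: 3·65.000 + 1/2 = 195.500


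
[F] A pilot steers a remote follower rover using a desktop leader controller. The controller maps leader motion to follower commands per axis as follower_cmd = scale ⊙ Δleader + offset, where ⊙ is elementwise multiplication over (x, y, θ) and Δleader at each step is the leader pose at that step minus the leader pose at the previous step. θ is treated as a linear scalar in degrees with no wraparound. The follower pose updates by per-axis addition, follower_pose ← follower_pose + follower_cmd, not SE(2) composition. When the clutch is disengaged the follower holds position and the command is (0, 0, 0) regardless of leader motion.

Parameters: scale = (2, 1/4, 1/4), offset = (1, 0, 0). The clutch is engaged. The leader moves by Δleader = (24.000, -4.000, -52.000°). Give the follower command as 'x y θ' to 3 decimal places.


49.000 -1.000 -13.000

axis x: 2·24.000 + 1 = 49.000
axis y: 1/4·-4.000 + 0 = -1.000
axis θ: 1/4·-52.000 + 0 = -13.000


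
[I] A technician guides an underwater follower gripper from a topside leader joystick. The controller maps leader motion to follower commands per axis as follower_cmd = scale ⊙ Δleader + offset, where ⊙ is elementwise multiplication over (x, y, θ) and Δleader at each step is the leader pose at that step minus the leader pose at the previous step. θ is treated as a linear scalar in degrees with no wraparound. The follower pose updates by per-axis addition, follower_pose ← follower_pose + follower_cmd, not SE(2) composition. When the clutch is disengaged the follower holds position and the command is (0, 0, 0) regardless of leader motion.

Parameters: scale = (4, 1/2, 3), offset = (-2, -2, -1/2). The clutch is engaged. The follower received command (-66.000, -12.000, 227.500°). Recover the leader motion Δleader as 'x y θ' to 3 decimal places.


-16.000 -20.000 76.000

axis x: (-66.000 − -2) / (4) = -16.000
axis y: (-12.000 − -2) / (1/2) = -20.000
axis θ: (227.500 − -1/2) / (3) = 76.000


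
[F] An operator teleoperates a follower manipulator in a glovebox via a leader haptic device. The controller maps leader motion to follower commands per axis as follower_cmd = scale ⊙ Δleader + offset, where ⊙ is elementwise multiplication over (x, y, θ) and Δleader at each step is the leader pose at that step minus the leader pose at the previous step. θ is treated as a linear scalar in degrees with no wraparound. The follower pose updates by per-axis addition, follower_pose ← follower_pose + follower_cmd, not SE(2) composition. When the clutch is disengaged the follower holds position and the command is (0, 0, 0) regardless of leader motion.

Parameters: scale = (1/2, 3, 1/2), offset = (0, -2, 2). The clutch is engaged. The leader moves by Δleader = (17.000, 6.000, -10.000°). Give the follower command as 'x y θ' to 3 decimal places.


8.500 16.000 -3.000

axis x: 1/2·17.000 + 0 = 8.500
axis y: 3·6.000 + -2 = 16.000
axis θ: 1/2·-10.000 + 2 = -3.000


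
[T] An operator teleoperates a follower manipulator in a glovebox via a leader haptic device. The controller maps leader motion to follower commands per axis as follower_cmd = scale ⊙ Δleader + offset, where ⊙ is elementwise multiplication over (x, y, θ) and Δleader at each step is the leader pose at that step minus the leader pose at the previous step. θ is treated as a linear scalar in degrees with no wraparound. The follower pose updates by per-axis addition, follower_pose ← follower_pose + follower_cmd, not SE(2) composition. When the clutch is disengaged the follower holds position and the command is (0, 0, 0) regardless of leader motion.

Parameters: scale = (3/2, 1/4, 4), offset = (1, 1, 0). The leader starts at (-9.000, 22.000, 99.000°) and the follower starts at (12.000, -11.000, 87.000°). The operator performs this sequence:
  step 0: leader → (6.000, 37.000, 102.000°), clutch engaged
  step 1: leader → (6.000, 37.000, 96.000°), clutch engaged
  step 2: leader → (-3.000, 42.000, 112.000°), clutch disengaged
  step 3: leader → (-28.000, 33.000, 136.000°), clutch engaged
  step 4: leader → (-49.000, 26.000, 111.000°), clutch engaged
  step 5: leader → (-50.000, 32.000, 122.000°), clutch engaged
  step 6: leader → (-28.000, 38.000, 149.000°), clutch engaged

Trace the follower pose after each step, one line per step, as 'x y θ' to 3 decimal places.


step 0: Δleader=(15.000, 15.000, 3.000°), engaged; cmd=(23.500, 4.750, 12.000°) → follower=(35.500, -6.250, 99.000°)
step 1: Δleader=(0.000, 0.000, -6.000°), engaged; cmd=(1.000, 1.000, -24.000°) → follower=(36.500, -5.250, 75.000°)
step 2: Δleader=(-9.000, 5.000, 16.000°), disengaged; cmd=(0,0,0) → follower holds at (36.500, -5.250, 75.000°)
step 3: Δleader=(-25.000, -9.000, 24.000°), engaged; cmd=(-36.500, -1.250, 96.000°) → follower=(0.000, -6.500, 171.000°)
step 4: Δleader=(-21.000, -7.000, -25.000°), engaged; cmd=(-30.500, -0.750, -100.000°) → follower=(-30.500, -7.250, 71.000°)
step 5: Δleader=(-1.000, 6.000, 11.000°), engaged; cmd=(-0.500, 2.500, 44.000°) → follower=(-31.000, -4.750, 115.000°)
step 6: Δleader=(22.000, 6.000, 27.000°), engaged; cmd=(34.000, 2.500, 108.000°) → follower=(3.000, -2.250, 223.000°)

35.500 -6.250 99.000
36.500 -5.250 75.000
36.500 -5.250 75.000
0.000 -6.500 171.000
-30.500 -7.250 71.000
-31.000 -4.750 115.000
3.000 -2.250 223.000


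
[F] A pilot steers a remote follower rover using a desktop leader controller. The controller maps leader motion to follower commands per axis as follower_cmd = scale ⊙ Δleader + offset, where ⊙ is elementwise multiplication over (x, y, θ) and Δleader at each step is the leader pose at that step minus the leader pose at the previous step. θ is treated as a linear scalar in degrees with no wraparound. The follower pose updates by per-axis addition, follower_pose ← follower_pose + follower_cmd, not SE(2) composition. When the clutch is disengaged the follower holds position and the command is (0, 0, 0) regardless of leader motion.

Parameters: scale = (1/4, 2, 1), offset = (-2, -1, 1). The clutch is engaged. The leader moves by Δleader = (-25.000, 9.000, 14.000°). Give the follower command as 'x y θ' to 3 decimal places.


-8.250 17.000 15.000

axis x: 1/4·-25.000 + -2 = -8.250
axis y: 2·9.000 + -1 = 17.000
axis θ: 1·14.000 + 1 = 15.000


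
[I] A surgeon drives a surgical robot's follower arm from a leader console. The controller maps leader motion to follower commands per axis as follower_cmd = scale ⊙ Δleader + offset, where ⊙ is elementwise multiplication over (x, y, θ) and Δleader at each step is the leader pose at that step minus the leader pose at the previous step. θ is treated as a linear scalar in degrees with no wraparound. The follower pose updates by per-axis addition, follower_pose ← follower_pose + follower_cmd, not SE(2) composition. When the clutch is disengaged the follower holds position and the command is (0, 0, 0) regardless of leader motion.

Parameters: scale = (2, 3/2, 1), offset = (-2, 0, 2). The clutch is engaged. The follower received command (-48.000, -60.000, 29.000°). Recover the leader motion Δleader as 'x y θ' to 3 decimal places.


-23.000 -40.000 27.000

axis x: (-48.000 − -2) / (2) = -23.000
axis y: (-60.000 − 0) / (3/2) = -40.000
axis θ: (29.000 − 2) / (1) = 27.000


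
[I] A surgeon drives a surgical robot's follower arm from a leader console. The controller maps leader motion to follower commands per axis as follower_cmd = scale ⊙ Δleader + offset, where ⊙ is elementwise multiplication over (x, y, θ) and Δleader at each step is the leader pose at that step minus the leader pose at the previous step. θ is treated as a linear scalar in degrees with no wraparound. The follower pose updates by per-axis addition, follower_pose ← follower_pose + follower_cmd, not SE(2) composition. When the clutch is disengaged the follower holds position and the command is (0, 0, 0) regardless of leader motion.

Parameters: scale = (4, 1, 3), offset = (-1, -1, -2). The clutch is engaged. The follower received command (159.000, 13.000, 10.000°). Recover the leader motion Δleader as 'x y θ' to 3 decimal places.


40.000 14.000 4.000

axis x: (159.000 − -1) / (4) = 40.000
axis y: (13.000 − -1) / (1) = 14.000
axis θ: (10.000 − -2) / (3) = 4.000


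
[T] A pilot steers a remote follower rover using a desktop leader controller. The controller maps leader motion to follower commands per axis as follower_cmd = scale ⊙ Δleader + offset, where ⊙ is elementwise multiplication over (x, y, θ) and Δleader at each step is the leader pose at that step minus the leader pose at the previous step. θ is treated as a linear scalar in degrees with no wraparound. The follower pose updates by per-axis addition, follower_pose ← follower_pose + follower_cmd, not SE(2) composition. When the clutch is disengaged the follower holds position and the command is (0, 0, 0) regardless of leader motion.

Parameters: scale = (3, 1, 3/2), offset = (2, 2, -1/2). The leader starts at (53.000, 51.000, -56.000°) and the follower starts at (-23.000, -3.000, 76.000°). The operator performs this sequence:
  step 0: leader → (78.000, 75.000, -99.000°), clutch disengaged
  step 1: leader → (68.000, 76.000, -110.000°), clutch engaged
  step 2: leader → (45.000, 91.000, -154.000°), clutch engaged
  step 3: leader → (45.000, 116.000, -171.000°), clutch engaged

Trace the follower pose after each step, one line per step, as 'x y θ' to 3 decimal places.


step 0: Δleader=(25.000, 24.000, -43.000°), disengaged; cmd=(0,0,0) → follower holds at (-23.000, -3.000, 76.000°)
step 1: Δleader=(-10.000, 1.000, -11.000°), engaged; cmd=(-28.000, 3.000, -17.000°) → follower=(-51.000, 0.000, 59.000°)
step 2: Δleader=(-23.000, 15.000, -44.000°), engaged; cmd=(-67.000, 17.000, -66.500°) → follower=(-118.000, 17.000, -7.500°)
step 3: Δleader=(0.000, 25.000, -17.000°), engaged; cmd=(2.000, 27.000, -26.000°) → follower=(-116.000, 44.000, -33.500°)

-23.000 -3.000 76.000
-51.000 0.000 59.000
-118.000 17.000 -7.500
-116.000 44.000 -33.500


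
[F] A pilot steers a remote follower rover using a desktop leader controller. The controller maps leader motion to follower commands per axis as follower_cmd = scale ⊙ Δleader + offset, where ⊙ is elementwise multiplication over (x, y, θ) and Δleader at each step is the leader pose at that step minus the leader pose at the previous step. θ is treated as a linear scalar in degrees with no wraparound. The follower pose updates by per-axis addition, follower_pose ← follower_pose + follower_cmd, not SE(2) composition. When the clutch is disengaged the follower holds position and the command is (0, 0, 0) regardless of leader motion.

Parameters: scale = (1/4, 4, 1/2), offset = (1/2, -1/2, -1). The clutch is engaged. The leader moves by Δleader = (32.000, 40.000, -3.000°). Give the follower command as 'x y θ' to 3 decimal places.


8.500 159.500 -2.500

axis x: 1/4·32.000 + 1/2 = 8.500
axis y: 4·40.000 + -1/2 = 159.500
axis θ: 1/2·-3.000 + -1 = -2.500


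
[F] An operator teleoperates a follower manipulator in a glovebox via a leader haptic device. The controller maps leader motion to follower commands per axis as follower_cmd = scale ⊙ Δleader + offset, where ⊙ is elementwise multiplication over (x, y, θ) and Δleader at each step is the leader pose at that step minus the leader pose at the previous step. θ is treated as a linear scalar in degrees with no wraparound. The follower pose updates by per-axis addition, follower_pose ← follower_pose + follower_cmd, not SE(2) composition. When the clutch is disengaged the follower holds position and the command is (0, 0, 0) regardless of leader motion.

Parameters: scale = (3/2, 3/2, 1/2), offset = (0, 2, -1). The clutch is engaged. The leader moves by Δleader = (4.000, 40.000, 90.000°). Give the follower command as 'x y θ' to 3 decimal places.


axis x: 3/2·4.000 + 0 = 6.000
axis y: 3/2·40.000 + 2 = 62.000
axis θ: 1/2·90.000 + -1 = 44.000

6.000 62.000 44.000


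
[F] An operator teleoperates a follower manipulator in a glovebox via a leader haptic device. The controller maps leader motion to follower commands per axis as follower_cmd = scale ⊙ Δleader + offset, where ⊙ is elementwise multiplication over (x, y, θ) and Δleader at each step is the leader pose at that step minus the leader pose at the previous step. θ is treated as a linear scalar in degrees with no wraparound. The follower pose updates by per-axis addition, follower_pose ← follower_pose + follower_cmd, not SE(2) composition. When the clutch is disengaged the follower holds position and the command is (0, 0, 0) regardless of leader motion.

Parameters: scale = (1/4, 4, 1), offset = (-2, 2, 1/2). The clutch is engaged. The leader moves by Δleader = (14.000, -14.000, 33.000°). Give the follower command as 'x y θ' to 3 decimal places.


axis x: 1/4·14.000 + -2 = 1.500
axis y: 4·-14.000 + 2 = -54.000
axis θ: 1·33.000 + 1/2 = 33.500

1.500 -54.000 33.500


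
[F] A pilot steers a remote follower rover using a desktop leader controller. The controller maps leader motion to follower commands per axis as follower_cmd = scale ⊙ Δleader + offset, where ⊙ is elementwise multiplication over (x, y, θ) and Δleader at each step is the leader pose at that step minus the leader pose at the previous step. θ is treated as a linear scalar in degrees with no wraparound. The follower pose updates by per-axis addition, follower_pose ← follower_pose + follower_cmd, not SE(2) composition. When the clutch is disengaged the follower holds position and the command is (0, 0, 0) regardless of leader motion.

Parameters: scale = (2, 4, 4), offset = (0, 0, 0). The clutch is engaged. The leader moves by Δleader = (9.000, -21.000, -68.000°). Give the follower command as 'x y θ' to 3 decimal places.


18.000 -84.000 -272.000

axis x: 2·9.000 + 0 = 18.000
axis y: 4·-21.000 + 0 = -84.000
axis θ: 4·-68.000 + 0 = -272.000


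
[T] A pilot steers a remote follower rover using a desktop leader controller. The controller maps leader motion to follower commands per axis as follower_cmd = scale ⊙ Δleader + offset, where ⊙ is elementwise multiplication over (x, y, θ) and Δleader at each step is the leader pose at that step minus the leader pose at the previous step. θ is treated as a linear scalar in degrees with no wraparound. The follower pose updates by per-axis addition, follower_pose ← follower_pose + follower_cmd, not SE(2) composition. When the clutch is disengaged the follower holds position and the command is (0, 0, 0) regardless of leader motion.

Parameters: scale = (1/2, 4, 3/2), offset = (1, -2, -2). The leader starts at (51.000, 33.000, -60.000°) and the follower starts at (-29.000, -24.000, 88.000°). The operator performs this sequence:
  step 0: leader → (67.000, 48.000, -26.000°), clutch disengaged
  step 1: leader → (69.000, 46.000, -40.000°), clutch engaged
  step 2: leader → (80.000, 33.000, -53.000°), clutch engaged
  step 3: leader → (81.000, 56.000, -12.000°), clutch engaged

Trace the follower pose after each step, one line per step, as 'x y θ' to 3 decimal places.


step 0: Δleader=(16.000, 15.000, 34.000°), disengaged; cmd=(0,0,0) → follower holds at (-29.000, -24.000, 88.000°)
step 1: Δleader=(2.000, -2.000, -14.000°), engaged; cmd=(2.000, -10.000, -23.000°) → follower=(-27.000, -34.000, 65.000°)
step 2: Δleader=(11.000, -13.000, -13.000°), engaged; cmd=(6.500, -54.000, -21.500°) → follower=(-20.500, -88.000, 43.500°)
step 3: Δleader=(1.000, 23.000, 41.000°), engaged; cmd=(1.500, 90.000, 59.500°) → follower=(-19.000, 2.000, 103.000°)

-29.000 -24.000 88.000
-27.000 -34.000 65.000
-20.500 -88.000 43.500
-19.000 2.000 103.000
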